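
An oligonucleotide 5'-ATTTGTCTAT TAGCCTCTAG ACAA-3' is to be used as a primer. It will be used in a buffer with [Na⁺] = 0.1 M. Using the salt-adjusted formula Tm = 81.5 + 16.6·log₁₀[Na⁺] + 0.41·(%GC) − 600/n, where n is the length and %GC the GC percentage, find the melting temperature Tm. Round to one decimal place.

53.6°C

Length n = 24. Base counts: C=5, A=7, T=9, G=3
G+C = 8, so %GC = 8/24 × 100 = 33.333%
Salt term: 16.6 × (-1) = -16.6
GC term: 0.41 × 33.333 = 13.667; length term: −600/24 = −25
Tm = 81.5 + (-16.6) + 13.667 − 25 = 53.567 → 53.6°C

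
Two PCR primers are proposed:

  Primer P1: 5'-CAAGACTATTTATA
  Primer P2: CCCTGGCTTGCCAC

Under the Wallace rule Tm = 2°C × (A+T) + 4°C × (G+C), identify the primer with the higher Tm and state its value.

Primer P2, 48°C

Primer P1: A+T=11, G+C=3 → Tm = 2(11)+4(3) = 34°C
Primer P2: A+T=4, G+C=10 → Tm = 2(4)+4(10) = 48°C
34°C vs 48°C → primer P2 is higher.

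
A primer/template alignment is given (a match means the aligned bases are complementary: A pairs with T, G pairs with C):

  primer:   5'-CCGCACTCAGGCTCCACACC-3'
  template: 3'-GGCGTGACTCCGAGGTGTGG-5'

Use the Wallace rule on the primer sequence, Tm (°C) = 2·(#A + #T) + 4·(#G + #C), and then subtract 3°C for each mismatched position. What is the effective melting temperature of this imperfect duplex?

65°C

Primer base counts: A=4, T=2, G=3, C=11 → A+T=6, G+C=14
Perfect-match Tm = 2(6) + 4(14) = 12 + 56 = 68°C
Mismatches (positions where the bases are not complementary): 1 (at position 8)
Effective Tm = 68 − 1×3 = 68 − 3 = 65°C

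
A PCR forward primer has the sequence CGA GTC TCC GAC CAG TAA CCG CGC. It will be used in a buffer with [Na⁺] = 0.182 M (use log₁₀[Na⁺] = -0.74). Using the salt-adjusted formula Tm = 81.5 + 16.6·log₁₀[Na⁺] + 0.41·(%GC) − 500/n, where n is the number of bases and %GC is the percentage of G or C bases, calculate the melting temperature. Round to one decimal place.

75.7°C

Length n = 24. A=5, T=3, G=6, C=10
G+C = 16, so %GC = 16/24 × 100 = 66.667%
Salt term: 16.6 × (-0.74) = -12.284
GC term: 0.41 × 66.667 = 27.333; length term: −500/24 = −20.833
Tm = 81.5 + (-12.284) + 27.333 − 20.833 = 75.716 → 75.7°C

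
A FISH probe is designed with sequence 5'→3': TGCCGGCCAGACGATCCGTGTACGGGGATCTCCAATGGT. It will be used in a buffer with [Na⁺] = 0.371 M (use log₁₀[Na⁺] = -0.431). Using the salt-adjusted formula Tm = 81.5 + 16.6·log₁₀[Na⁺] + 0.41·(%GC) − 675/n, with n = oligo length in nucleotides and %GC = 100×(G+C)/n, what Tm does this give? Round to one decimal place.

Length n = 39. Counting bases: G=13, T=8, C=11, A=7
G+C = 24, so %GC = 24/39 × 100 = 61.538%
Salt term: 16.6 × (-0.431) = -7.155
GC term: 0.41 × 61.538 = 25.231; length term: −675/39 = −17.308
Tm = 81.5 + (-7.155) + 25.231 − 17.308 = 82.268 → 82.3°C

82.3°C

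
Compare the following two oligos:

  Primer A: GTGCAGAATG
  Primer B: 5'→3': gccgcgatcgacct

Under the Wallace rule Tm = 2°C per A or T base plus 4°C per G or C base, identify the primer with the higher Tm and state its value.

Primer B, 48°C

Primer A: A+T=5, G+C=5 → Tm = 2(5)+4(5) = 30°C
Primer B: A+T=4, G+C=10 → Tm = 2(4)+4(10) = 48°C
30°C vs 48°C → primer B is higher.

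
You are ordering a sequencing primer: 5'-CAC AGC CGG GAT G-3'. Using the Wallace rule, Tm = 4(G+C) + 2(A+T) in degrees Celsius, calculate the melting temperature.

44°C

A=3, G=5, C=4, T=1
A+T = 4, G+C = 9
Tm = 4·9 + 2·4 = 36 + 8 = 44°C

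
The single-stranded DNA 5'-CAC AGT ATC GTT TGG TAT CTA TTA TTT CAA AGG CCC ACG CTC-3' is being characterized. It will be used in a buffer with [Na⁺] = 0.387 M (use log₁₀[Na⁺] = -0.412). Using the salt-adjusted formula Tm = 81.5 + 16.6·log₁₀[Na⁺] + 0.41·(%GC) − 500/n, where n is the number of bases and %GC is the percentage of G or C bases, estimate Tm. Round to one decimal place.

80.3°C

Length n = 42. Counting bases: T=14, G=7, A=10, C=11
G+C = 18, so %GC = 18/42 × 100 = 42.857%
Salt term: 16.6 × (-0.412) = -6.839
GC term: 0.41 × 42.857 = 17.571; length term: −500/42 = −11.905
Tm = 81.5 + (-6.839) + 17.571 − 11.905 = 80.327 → 80.3°C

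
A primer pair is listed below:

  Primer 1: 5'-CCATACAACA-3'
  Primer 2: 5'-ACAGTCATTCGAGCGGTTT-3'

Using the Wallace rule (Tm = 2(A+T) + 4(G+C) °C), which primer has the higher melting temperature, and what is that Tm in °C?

Primer 2, 56°C

Primer 1: A+T=6, G+C=4 → Tm = 2(6)+4(4) = 28°C
Primer 2: A+T=10, G+C=9 → Tm = 2(10)+4(9) = 56°C
28°C vs 56°C → primer 2 is higher.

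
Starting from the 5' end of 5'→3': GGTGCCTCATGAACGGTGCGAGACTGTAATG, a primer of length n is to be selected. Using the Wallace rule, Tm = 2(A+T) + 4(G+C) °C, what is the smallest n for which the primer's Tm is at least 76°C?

n = 24

First 23 bases: GGTGCCTCATGAACGGTGCGAGA → Tm = 74°C (< 76°C)
First 24 bases: GGTGCCTCATGAACGGTGCGAGAC → Tm = 78°C (≥ 76°C)
Each additional base adds 2°C (A/T) or 4°C (G/C), so Tm is non-decreasing in n; n = 24 is the first length to reach 76°C.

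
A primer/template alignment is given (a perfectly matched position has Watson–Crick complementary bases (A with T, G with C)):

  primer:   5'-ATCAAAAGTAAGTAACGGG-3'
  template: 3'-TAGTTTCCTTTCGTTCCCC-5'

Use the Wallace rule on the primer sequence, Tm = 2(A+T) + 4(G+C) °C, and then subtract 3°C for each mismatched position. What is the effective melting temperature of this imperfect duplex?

40°C

Primer base counts: A=9, T=3, G=5, C=2 → A+T=12, G+C=7
Perfect-match Tm = 2(12) + 4(7) = 24 + 28 = 52°C
Mismatches (positions where the bases are not complementary): 4 (at positions 7, 9, 13, 16)
Effective Tm = 52 − 4×3 = 52 − 12 = 40°C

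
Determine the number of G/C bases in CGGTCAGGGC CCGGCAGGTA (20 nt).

Counting bases: C=6, T=2, A=3, G=9
G+C = 9 + 6 = 15

15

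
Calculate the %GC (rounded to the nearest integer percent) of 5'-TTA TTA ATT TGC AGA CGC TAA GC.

35%

Scanning the sequence gives T=8, G=4, A=7, C=4.
G+C = 4 + 4 = 8 out of 23 bases
%GC = 8/23 × 100 = 34.78% ≈ 35%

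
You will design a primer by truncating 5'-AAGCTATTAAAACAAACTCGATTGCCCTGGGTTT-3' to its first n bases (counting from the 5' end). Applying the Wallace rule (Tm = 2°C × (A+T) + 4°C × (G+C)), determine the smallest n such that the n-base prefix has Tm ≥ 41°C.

First 16 bases: AAGCTATTAAAACAAA → Tm = 38°C (< 41°C)
First 17 bases: AAGCTATTAAAACAAAC → Tm = 42°C (≥ 41°C)
Each additional base adds 2°C (A/T) or 4°C (G/C), so Tm is non-decreasing in n; n = 17 is the first length to reach 41°C.

n = 17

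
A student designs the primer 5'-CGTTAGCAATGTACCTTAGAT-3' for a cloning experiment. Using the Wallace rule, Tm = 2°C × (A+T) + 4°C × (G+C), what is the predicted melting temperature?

58°C

Scanning the sequence gives C=4, T=7, A=6, G=4.
A+T = 13, G+C = 8
Tm = 4·8 + 2·13 = 32 + 26 = 58°C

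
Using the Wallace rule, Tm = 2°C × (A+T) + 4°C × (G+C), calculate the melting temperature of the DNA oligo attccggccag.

36°C

Counting bases: T=2, A=2, C=4, G=3
So N_AT = 4 and N_GC = 7.
Tm = 2×4 + 4×7 = 36°C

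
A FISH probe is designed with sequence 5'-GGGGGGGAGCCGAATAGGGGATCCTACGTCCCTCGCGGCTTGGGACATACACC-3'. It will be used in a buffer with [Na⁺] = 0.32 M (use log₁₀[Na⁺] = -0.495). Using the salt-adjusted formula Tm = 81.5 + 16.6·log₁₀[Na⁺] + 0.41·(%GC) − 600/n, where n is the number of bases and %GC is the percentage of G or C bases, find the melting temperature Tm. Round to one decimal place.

Length n = 53. Base counts: G=20, A=10, C=15, T=8
G+C = 35, so %GC = 35/53 × 100 = 66.038%
Salt term: 16.6 × (-0.495) = -8.217
GC term: 0.41 × 66.038 = 27.076; length term: −600/53 = −11.321
Tm = 81.5 + (-8.217) + 27.076 − 11.321 = 89.038 → 89.0°C

89.0°C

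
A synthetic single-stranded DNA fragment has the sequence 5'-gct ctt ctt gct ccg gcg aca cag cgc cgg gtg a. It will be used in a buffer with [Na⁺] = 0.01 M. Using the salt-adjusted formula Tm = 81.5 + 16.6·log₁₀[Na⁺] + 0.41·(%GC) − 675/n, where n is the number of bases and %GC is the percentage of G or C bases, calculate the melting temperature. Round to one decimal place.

56.2°C

Length n = 34. Base counts: A=4, T=7, C=12, G=11
G+C = 23, so %GC = 23/34 × 100 = 67.647%
Salt term: 16.6 × (-2) = -33.2
GC term: 0.41 × 67.647 = 27.735; length term: −675/34 = −19.853
Tm = 81.5 + (-33.2) + 27.735 − 19.853 = 56.182 → 56.2°C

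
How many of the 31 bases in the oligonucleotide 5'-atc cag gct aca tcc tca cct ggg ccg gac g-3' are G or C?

Base counts: G=8, T=5, A=6, C=12
Total G or C: 8 + 12 = 20

20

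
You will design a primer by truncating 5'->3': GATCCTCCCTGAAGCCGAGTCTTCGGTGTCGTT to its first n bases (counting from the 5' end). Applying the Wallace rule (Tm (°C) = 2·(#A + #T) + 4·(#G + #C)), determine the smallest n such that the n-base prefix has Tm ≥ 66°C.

First 20 bases: GATCCTCCCTGAAGCCGAGT → Tm = 64°C (< 66°C)
First 21 bases: GATCCTCCCTGAAGCCGAGTC → Tm = 68°C (≥ 66°C)
Since every base adds ≥2°C, Tm only increases with n, so the threshold is first crossed at n = 21.

n = 21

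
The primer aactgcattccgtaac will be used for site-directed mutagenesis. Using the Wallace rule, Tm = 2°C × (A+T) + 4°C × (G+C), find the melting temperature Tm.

46°C

Counting bases: A=5, G=2, C=5, T=4
So N_AT = 9 and N_GC = 7.
Tm = 2(9) + 4(7) = 18 + 28 = 46°C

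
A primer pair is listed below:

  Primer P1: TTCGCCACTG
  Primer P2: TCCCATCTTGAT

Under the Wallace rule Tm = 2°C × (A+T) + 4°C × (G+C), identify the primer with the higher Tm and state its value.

Primer P1: A+T=4, G+C=6 → Tm = 2(4)+4(6) = 32°C
Primer P2: A+T=7, G+C=5 → Tm = 2(7)+4(5) = 34°C
32°C vs 34°C → primer P2 is higher.

Primer P2, 34°C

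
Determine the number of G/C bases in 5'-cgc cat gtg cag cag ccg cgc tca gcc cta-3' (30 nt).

Counting bases: C=13, A=5, G=8, T=4
G+C = 8 + 13 = 21

21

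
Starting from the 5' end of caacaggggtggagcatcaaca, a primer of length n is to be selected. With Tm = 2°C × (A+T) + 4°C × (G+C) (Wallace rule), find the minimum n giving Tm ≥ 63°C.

n = 21

First 20 bases: CAACAGGGGTGGAGCATCAA → Tm = 62°C (< 63°C)
First 21 bases: CAACAGGGGTGGAGCATCAAC → Tm = 66°C (≥ 63°C)
Each additional base adds 2°C (A/T) or 4°C (G/C), so Tm is non-decreasing in n; n = 21 is the first length to reach 63°C.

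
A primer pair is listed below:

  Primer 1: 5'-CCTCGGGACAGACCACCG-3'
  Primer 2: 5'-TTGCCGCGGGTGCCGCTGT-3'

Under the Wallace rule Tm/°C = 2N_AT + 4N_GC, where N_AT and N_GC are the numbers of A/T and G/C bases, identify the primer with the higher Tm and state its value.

Primer 1: A+T=5, G+C=13 → Tm = 2(5)+4(13) = 62°C
Primer 2: A+T=5, G+C=14 → Tm = 2(5)+4(14) = 66°C
62°C vs 66°C → primer 2 is higher.

Primer 2, 66°C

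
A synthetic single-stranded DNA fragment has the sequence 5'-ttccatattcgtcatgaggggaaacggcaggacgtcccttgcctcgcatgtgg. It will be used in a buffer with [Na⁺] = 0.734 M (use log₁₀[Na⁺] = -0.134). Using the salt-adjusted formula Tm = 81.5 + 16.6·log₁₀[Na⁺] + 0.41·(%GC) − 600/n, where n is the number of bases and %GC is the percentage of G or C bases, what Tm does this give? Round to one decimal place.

91.2°C

Length n = 53. C=14, A=10, T=13, G=16
G+C = 30, so %GC = 30/53 × 100 = 56.604%
Salt term: 16.6 × (-0.134) = -2.224
GC term: 0.41 × 56.604 = 23.208; length term: −600/53 = −11.321
Tm = 81.5 + (-2.224) + 23.208 − 11.321 = 91.163 → 91.2°C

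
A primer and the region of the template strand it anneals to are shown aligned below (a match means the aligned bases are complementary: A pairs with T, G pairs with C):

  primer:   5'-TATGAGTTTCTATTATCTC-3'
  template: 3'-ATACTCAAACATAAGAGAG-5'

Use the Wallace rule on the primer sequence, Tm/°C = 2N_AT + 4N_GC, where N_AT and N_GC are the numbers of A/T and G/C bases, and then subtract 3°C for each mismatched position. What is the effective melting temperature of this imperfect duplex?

Primer base counts: A=4, T=10, G=2, C=3 → A+T=14, G+C=5
Perfect-match Tm = 2(14) + 4(5) = 28 + 20 = 48°C
Mismatches (positions where the bases are not complementary): 2 (at positions 10, 15)
Effective Tm = 48 − 2×3 = 48 − 6 = 42°C

42°C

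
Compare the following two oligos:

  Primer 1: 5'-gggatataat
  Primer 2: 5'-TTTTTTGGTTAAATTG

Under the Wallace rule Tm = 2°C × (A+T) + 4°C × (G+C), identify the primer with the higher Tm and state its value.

Primer 2, 38°C

Primer 1: A+T=7, G+C=3 → Tm = 2(7)+4(3) = 26°C
Primer 2: A+T=13, G+C=3 → Tm = 2(13)+4(3) = 38°C
26°C vs 38°C → primer 2 is higher.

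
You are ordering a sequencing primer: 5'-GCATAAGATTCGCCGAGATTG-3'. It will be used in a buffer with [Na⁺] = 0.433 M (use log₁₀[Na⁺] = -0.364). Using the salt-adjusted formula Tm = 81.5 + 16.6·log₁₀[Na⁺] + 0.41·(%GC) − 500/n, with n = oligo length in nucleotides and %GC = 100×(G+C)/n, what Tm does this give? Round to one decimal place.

71.2°C

Length n = 21. G=6, T=5, A=6, C=4
G+C = 10, so %GC = 10/21 × 100 = 47.619%
Salt term: 16.6 × (-0.364) = -6.042
GC term: 0.41 × 47.619 = 19.524; length term: −500/21 = −23.81
Tm = 81.5 + (-6.042) + 19.524 − 23.81 = 71.172 → 71.2°C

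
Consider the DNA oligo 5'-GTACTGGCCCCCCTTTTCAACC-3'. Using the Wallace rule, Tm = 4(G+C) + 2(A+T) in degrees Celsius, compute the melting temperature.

T=6, A=3, G=3, C=10
AT pairs contribute 9, GC pairs contribute 13.
Tm = 4·13 + 2·9 = 52 + 18 = 70°C

70°C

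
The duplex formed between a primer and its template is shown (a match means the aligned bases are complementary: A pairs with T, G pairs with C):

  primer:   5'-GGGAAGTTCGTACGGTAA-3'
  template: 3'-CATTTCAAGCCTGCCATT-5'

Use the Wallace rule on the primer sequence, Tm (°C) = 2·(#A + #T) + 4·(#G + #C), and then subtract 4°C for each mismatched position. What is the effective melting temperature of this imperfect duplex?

Primer base counts: A=5, T=4, G=7, C=2 → A+T=9, G+C=9
Perfect-match Tm = 2(9) + 4(9) = 18 + 36 = 54°C
Mismatches (positions where the bases are not complementary): 3 (at positions 2, 3, 11)
Effective Tm = 54 − 3×4 = 54 − 12 = 42°C

42°C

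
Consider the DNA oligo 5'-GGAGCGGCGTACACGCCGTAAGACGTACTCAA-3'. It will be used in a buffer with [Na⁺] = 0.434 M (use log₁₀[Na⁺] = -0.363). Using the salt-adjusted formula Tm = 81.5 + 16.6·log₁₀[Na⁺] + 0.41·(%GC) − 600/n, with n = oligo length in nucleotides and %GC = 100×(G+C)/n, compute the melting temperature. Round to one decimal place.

81.1°C

Length n = 32. T=4, A=9, G=10, C=9
G+C = 19, so %GC = 19/32 × 100 = 59.375%
Salt term: 16.6 × (-0.363) = -6.026
GC term: 0.41 × 59.375 = 24.344; length term: −600/32 = −18.75
Tm = 81.5 + (-6.026) + 24.344 − 18.75 = 81.068 → 81.1°C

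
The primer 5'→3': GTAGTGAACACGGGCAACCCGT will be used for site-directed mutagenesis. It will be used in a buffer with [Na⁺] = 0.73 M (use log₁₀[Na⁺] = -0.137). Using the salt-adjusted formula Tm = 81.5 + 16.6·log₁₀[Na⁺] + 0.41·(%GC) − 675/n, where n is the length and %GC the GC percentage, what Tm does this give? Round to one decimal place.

72.8°C

Length n = 22. T=3, A=6, C=6, G=7
G+C = 13, so %GC = 13/22 × 100 = 59.091%
Salt term: 16.6 × (-0.137) = -2.274
GC term: 0.41 × 59.091 = 24.227; length term: −675/22 = −30.682
Tm = 81.5 + (-2.274) + 24.227 − 30.682 = 72.771 → 72.8°C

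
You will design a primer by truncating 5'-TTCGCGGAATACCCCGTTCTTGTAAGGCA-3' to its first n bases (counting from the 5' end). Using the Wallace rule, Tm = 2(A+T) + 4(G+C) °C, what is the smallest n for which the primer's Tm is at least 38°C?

First 12 bases: TTCGCGGAATAC → Tm = 36°C (< 38°C)
First 13 bases: TTCGCGGAATACC → Tm = 40°C (≥ 38°C)
Since every base adds ≥2°C, Tm only increases with n, so the threshold is first crossed at n = 13.

n = 13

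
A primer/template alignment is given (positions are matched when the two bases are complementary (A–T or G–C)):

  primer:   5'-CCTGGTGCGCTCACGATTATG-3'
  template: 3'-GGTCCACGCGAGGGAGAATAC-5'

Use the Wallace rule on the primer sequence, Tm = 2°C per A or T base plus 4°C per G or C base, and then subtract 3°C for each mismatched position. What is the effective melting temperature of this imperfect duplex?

Primer base counts: A=3, T=6, G=6, C=6 → A+T=9, G+C=12
Perfect-match Tm = 2(9) + 4(12) = 18 + 48 = 66°C
Mismatches (positions where the bases are not complementary): 4 (at positions 3, 13, 15, 16)
Effective Tm = 66 − 4×3 = 66 − 12 = 54°C

54°C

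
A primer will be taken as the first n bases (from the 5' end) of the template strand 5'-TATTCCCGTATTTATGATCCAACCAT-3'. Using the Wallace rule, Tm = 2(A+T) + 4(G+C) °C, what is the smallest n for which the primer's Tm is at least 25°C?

First 8 bases: TATTCCCG → Tm = 24°C (< 25°C)
First 9 bases: TATTCCCGT → Tm = 26°C (≥ 25°C)
Since every base adds ≥2°C, Tm only increases with n, so the threshold is first crossed at n = 9.

n = 9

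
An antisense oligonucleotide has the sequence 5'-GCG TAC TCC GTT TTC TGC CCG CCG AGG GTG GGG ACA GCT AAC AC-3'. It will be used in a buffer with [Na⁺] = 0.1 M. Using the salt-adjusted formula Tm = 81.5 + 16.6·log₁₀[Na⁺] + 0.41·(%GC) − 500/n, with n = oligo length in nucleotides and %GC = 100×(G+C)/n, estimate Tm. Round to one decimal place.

79.6°C

Length n = 44. Counting bases: G=14, T=9, C=14, A=7
G+C = 28, so %GC = 28/44 × 100 = 63.636%
Salt term: 16.6 × (-1) = -16.6
GC term: 0.41 × 63.636 = 26.091; length term: −500/44 = −11.364
Tm = 81.5 + (-16.6) + 26.091 − 11.364 = 79.627 → 79.6°C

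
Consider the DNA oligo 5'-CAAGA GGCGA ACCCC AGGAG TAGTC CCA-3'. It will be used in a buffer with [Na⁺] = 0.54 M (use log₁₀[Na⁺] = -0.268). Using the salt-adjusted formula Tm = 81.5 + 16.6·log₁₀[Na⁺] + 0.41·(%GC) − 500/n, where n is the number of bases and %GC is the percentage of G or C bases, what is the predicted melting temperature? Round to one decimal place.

84.1°C

Length n = 28. C=9, A=9, G=8, T=2
G+C = 17, so %GC = 17/28 × 100 = 60.714%
Salt term: 16.6 × (-0.268) = -4.449
GC term: 0.41 × 60.714 = 24.893; length term: −500/28 = −17.857
Tm = 81.5 + (-4.449) + 24.893 − 17.857 = 84.087 → 84.1°C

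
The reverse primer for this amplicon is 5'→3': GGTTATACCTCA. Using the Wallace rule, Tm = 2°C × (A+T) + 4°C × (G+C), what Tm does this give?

Counting bases: G=2, T=4, A=3, C=3
A+T = 7, G+C = 5
Tm = 2(7) + 4(5) = 14 + 20 = 34°C

34°C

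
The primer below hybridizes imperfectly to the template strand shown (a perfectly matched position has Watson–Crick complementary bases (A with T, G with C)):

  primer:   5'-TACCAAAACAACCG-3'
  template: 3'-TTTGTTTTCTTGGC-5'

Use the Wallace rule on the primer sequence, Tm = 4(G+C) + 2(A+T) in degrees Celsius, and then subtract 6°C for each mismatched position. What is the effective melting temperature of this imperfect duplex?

Primer base counts: A=7, T=1, G=1, C=5 → A+T=8, G+C=6
Perfect-match Tm = 2(8) + 4(6) = 16 + 24 = 40°C
Mismatches (positions where the bases are not complementary): 3 (at positions 1, 3, 9)
Effective Tm = 40 − 3×6 = 40 − 18 = 22°C

22°C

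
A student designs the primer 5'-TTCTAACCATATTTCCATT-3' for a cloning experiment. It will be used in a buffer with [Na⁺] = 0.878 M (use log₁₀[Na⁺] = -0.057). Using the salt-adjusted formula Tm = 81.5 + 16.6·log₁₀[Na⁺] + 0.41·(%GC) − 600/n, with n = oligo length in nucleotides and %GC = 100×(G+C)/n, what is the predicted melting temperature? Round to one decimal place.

59.8°C

Length n = 19. Scanning the sequence gives T=9, G=0, A=5, C=5.
G+C = 5, so %GC = 5/19 × 100 = 26.316%
Salt term: 16.6 × (-0.057) = -0.946
GC term: 0.41 × 26.316 = 10.79; length term: −600/19 = −31.579
Tm = 81.5 + (-0.946) + 10.79 − 31.579 = 59.765 → 59.8°C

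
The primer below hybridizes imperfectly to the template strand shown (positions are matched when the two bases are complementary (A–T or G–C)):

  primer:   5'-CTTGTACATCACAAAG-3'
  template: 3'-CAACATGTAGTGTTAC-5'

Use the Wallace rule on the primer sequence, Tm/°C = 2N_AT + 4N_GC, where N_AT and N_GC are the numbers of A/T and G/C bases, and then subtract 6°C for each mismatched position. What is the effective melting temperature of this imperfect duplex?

32°C

Primer base counts: A=6, T=4, G=2, C=4 → A+T=10, G+C=6
Perfect-match Tm = 2(10) + 4(6) = 20 + 24 = 44°C
Mismatches (positions where the bases are not complementary): 2 (at positions 1, 15)
Effective Tm = 44 − 2×6 = 44 − 12 = 32°C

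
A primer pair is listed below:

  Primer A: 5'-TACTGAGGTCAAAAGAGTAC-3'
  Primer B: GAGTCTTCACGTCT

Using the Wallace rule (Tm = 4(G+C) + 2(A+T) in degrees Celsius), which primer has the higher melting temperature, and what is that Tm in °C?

Primer A: A+T=12, G+C=8 → Tm = 2(12)+4(8) = 56°C
Primer B: A+T=7, G+C=7 → Tm = 2(7)+4(7) = 42°C
56°C vs 42°C → primer A is higher.

Primer A, 56°C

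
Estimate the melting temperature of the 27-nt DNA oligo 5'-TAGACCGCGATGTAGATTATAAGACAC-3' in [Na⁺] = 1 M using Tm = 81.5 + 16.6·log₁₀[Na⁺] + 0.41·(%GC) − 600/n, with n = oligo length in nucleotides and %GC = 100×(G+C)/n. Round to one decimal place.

Length n = 27. Counting bases: C=5, T=6, A=10, G=6
G+C = 11, so %GC = 11/27 × 100 = 40.741%
Salt term: 16.6 × (0) = 0
GC term: 0.41 × 40.741 = 16.704; length term: −600/27 = −22.222
Tm = 81.5 + (0) + 16.704 − 22.222 = 75.982 → 76.0°C

76.0°C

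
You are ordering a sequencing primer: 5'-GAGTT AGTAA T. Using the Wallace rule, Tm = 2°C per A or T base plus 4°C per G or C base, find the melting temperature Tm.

Base counts: G=3, C=0, T=4, A=4
AT pairs contribute 8, GC pairs contribute 3.
Tm = 2×8 + 4×3 = 28°C

28°C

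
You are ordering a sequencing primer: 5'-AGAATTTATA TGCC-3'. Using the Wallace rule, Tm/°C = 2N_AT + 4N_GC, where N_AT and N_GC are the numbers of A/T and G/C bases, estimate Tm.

36°C

Scanning the sequence gives G=2, A=5, T=5, C=2.
A+T = 10, G+C = 4
Tm = 2×10 + 4×4 = 36°C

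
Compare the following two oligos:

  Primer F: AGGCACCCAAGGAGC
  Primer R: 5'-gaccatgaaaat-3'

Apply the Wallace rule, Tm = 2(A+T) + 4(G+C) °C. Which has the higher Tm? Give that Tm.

Primer F, 50°C

Primer F: A+T=5, G+C=10 → Tm = 2(5)+4(10) = 50°C
Primer R: A+T=8, G+C=4 → Tm = 2(8)+4(4) = 32°C
50°C vs 32°C → primer F is higher.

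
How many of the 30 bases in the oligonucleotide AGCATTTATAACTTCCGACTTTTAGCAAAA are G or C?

9

Scanning the sequence gives A=11, G=3, C=6, T=10.
G+C = 3 + 6 = 9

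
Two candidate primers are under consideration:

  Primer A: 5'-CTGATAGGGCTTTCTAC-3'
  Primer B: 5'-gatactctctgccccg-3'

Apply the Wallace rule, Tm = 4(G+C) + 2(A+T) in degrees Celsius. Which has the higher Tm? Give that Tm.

Primer A: A+T=9, G+C=8 → Tm = 2(9)+4(8) = 50°C
Primer B: A+T=6, G+C=10 → Tm = 2(6)+4(10) = 52°C
50°C vs 52°C → primer B is higher.

Primer B, 52°C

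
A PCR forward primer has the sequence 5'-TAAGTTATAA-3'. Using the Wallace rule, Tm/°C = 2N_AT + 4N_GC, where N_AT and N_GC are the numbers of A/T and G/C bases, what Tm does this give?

22°C

G=1, C=0, T=4, A=5
A+T = 9, G+C = 1
Tm = 4·1 + 2·9 = 4 + 18 = 22°C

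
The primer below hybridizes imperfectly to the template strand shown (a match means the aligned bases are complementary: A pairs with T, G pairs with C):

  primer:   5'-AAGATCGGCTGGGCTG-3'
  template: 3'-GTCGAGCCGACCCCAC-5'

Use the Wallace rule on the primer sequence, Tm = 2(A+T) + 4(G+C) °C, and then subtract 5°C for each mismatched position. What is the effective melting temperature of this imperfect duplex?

Primer base counts: A=3, T=3, G=7, C=3 → A+T=6, G+C=10
Perfect-match Tm = 2(6) + 4(10) = 12 + 40 = 52°C
Mismatches (positions where the bases are not complementary): 3 (at positions 1, 4, 14)
Effective Tm = 52 − 3×5 = 52 − 15 = 37°C

37°C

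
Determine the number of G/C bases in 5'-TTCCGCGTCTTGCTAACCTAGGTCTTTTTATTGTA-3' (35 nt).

Base counts: T=16, A=5, G=6, C=8
G+C = 6 + 8 = 14

14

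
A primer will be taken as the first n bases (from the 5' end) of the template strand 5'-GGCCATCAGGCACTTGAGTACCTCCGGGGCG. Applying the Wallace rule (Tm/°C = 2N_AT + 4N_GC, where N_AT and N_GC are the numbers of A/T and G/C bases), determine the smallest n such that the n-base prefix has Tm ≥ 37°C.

First 10 bases: GGCCATCAGG → Tm = 34°C (< 37°C)
First 11 bases: GGCCATCAGGC → Tm = 38°C (≥ 37°C)
Since every base adds ≥2°C, Tm only increases with n, so the threshold is first crossed at n = 11.

n = 11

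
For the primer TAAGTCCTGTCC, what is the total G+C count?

6

Counting bases: A=2, T=4, C=4, G=2
Total G or C: 2 + 4 = 6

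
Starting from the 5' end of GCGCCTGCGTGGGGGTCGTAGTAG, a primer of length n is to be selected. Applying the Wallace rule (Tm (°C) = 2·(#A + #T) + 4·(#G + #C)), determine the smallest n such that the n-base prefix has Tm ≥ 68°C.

First 18 bases: GCGCCTGCGTGGGGGTCG → Tm = 66°C (< 68°C)
First 19 bases: GCGCCTGCGTGGGGGTCGT → Tm = 68°C (≥ 68°C)
Each additional base adds 2°C (A/T) or 4°C (G/C), so Tm is non-decreasing in n; n = 19 is the first length to reach 68°C.

n = 19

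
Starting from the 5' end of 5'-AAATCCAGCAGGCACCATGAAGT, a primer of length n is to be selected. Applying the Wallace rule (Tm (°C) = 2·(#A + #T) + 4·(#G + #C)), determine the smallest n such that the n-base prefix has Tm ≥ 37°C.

n = 13

First 12 bases: AAATCCAGCAGG → Tm = 36°C (< 37°C)
First 13 bases: AAATCCAGCAGGC → Tm = 40°C (≥ 37°C)
Each additional base adds 2°C (A/T) or 4°C (G/C), so Tm is non-decreasing in n; n = 13 is the first length to reach 37°C.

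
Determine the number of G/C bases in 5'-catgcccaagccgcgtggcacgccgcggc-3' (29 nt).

23

Base counts: T=2, C=13, G=10, A=4
Total G or C: 10 + 13 = 23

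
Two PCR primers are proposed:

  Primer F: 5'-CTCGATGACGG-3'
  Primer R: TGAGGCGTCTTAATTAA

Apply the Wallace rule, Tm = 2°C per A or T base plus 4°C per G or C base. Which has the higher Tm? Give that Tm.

Primer R, 46°C

Primer F: A+T=4, G+C=7 → Tm = 2(4)+4(7) = 36°C
Primer R: A+T=11, G+C=6 → Tm = 2(11)+4(6) = 46°C
36°C vs 46°C → primer R is higher.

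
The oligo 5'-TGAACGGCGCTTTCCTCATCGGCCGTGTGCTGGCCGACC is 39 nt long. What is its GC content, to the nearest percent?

Base counts: A=4, C=14, T=9, G=12
G+C = 12 + 14 = 26 out of 39 bases
%GC = 26/39 × 100 = 66.67% ≈ 67%

67%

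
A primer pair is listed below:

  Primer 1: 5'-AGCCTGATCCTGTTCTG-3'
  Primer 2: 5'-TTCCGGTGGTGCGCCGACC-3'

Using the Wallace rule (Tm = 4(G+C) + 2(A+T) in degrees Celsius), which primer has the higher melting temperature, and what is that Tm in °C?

Primer 1: A+T=8, G+C=9 → Tm = 2(8)+4(9) = 52°C
Primer 2: A+T=5, G+C=14 → Tm = 2(5)+4(14) = 66°C
52°C vs 66°C → primer 2 is higher.

Primer 2, 66°C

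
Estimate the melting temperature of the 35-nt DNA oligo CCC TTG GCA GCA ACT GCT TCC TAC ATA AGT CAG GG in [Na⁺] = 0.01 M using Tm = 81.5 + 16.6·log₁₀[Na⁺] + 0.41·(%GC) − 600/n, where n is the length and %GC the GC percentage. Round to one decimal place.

53.4°C

Length n = 35. C=11, G=8, T=8, A=8
G+C = 19, so %GC = 19/35 × 100 = 54.286%
Salt term: 16.6 × (-2) = -33.2
GC term: 0.41 × 54.286 = 22.257; length term: −600/35 = −17.143
Tm = 81.5 + (-33.2) + 22.257 − 17.143 = 53.414 → 53.4°C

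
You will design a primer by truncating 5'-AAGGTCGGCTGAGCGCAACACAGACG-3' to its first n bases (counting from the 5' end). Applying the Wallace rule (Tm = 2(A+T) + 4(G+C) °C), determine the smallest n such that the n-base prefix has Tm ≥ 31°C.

n = 10

First 9 bases: AAGGTCGGC → Tm = 30°C (< 31°C)
First 10 bases: AAGGTCGGCT → Tm = 32°C (≥ 31°C)
Since every base adds ≥2°C, Tm only increases with n, so the threshold is first crossed at n = 10.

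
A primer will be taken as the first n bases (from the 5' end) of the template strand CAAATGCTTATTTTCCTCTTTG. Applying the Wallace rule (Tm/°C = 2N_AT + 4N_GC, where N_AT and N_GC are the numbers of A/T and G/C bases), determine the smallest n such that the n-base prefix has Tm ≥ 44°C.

First 16 bases: CAAATGCTTATTTTCC → Tm = 42°C (< 44°C)
First 17 bases: CAAATGCTTATTTTCCT → Tm = 44°C (≥ 44°C)
Since every base adds ≥2°C, Tm only increases with n, so the threshold is first crossed at n = 17.

n = 17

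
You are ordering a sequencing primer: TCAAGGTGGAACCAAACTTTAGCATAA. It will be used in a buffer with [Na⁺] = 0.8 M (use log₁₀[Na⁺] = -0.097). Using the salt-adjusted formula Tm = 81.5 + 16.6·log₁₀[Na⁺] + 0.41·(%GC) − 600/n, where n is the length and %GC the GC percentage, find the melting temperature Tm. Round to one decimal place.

72.9°C

Length n = 27. Counting bases: T=6, C=5, G=5, A=11
G+C = 10, so %GC = 10/27 × 100 = 37.037%
Salt term: 16.6 × (-0.097) = -1.61
GC term: 0.41 × 37.037 = 15.185; length term: −600/27 = −22.222
Tm = 81.5 + (-1.61) + 15.185 − 22.222 = 72.853 → 72.9°C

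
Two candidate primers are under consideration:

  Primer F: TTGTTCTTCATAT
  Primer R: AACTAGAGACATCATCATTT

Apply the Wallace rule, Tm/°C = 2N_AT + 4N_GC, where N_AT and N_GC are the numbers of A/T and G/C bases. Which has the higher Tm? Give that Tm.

Primer F: A+T=10, G+C=3 → Tm = 2(10)+4(3) = 32°C
Primer R: A+T=14, G+C=6 → Tm = 2(14)+4(6) = 52°C
32°C vs 52°C → primer R is higher.

Primer R, 52°C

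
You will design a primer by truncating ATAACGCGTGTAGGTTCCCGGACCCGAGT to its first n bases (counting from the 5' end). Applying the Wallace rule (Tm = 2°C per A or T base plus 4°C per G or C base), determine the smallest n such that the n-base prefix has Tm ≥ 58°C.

First 18 bases: ATAACGCGTGTAGGTTCC → Tm = 54°C (< 58°C)
First 19 bases: ATAACGCGTGTAGGTTCCC → Tm = 58°C (≥ 58°C)
Each additional base adds 2°C (A/T) or 4°C (G/C), so Tm is non-decreasing in n; n = 19 is the first length to reach 58°C.

n = 19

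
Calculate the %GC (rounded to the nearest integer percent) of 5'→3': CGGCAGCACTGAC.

69%

C=5, G=4, A=3, T=1
G+C = 4 + 5 = 9 out of 13 bases
%GC = 9/13 × 100 = 69.23% ≈ 69%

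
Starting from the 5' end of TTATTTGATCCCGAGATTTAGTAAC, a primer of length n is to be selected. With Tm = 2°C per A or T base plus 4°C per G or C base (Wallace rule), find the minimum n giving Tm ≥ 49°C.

n = 19

First 18 bases: TTATTTGATCCCGAGATT → Tm = 48°C (< 49°C)
First 19 bases: TTATTTGATCCCGAGATTT → Tm = 50°C (≥ 49°C)
Since every base adds ≥2°C, Tm only increases with n, so the threshold is first crossed at n = 19.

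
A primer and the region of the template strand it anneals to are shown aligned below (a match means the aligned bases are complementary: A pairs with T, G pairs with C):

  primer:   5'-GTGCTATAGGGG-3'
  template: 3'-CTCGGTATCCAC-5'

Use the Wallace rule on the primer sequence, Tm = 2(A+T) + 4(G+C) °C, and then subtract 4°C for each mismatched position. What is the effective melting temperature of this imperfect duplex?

Primer base counts: A=2, T=3, G=6, C=1 → A+T=5, G+C=7
Perfect-match Tm = 2(5) + 4(7) = 10 + 28 = 38°C
Mismatches (positions where the bases are not complementary): 3 (at positions 2, 5, 11)
Effective Tm = 38 − 3×4 = 38 − 12 = 26°C

26°C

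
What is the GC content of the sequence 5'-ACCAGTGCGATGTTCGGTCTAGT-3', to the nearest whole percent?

T=7, G=7, A=4, C=5
G+C = 7 + 5 = 12 out of 23 bases
%GC = 12/23 × 100 = 52.17% ≈ 52%

52%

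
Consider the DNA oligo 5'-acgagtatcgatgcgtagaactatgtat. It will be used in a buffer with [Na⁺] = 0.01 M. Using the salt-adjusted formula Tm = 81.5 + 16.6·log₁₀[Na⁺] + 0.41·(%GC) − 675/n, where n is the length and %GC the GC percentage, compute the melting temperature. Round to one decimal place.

Length n = 28. Scanning the sequence gives A=9, G=7, T=8, C=4.
G+C = 11, so %GC = 11/28 × 100 = 39.286%
Salt term: 16.6 × (-2) = -33.2
GC term: 0.41 × 39.286 = 16.107; length term: −675/28 = −24.107
Tm = 81.5 + (-33.2) + 16.107 − 24.107 = 40.3 → 40.3°C

40.3°C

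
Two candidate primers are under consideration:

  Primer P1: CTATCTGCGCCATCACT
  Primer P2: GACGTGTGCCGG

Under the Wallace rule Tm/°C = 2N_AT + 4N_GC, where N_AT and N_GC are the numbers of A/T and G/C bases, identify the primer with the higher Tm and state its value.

Primer P1: A+T=8, G+C=9 → Tm = 2(8)+4(9) = 52°C
Primer P2: A+T=3, G+C=9 → Tm = 2(3)+4(9) = 42°C
52°C vs 42°C → primer P1 is higher.

Primer P1, 52°C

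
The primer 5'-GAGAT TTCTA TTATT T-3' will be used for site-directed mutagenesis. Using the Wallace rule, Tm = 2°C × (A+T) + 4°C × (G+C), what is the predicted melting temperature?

38°C

Scanning the sequence gives G=2, A=4, T=9, C=1.
A+T = 13, G+C = 3
Tm = 2(13) + 4(3) = 26 + 12 = 38°C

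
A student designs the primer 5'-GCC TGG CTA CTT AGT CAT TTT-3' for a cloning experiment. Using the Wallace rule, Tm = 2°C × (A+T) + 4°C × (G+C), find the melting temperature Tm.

Counting bases: C=5, A=3, G=4, T=9
A+T = 12, G+C = 9
Tm = 2(12) + 4(9) = 24 + 36 = 60°C

60°C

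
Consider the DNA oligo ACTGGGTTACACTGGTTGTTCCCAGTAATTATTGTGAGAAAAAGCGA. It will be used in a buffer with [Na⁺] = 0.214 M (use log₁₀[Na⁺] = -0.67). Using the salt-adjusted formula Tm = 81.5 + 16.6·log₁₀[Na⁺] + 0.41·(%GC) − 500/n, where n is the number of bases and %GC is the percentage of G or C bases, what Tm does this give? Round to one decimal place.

Length n = 47. Base counts: A=14, T=14, G=12, C=7
G+C = 19, so %GC = 19/47 × 100 = 40.426%
Salt term: 16.6 × (-0.67) = -11.122
GC term: 0.41 × 40.426 = 16.575; length term: −500/47 = −10.638
Tm = 81.5 + (-11.122) + 16.575 − 10.638 = 76.315 → 76.3°C

76.3°C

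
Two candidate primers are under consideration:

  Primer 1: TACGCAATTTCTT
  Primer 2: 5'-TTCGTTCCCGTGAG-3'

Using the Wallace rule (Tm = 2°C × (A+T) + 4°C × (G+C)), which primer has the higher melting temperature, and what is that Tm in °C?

Primer 2, 44°C

Primer 1: A+T=9, G+C=4 → Tm = 2(9)+4(4) = 34°C
Primer 2: A+T=6, G+C=8 → Tm = 2(6)+4(8) = 44°C
34°C vs 44°C → primer 2 is higher.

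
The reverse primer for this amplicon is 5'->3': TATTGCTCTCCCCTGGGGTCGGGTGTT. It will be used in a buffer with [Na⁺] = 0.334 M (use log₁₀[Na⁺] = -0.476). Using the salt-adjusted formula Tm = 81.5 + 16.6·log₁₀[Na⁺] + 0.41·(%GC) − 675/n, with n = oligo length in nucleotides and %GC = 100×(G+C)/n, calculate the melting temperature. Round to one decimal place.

72.9°C

Length n = 27. Base counts: A=1, T=10, C=7, G=9
G+C = 16, so %GC = 16/27 × 100 = 59.259%
Salt term: 16.6 × (-0.476) = -7.902
GC term: 0.41 × 59.259 = 24.296; length term: −675/27 = −25
Tm = 81.5 + (-7.902) + 24.296 − 25 = 72.894 → 72.9°C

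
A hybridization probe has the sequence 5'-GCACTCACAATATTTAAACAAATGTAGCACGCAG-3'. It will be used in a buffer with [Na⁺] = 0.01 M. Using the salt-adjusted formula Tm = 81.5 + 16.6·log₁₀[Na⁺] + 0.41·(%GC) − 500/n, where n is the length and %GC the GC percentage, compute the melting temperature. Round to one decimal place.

Length n = 34. Counting bases: A=14, T=7, C=8, G=5
G+C = 13, so %GC = 13/34 × 100 = 38.235%
Salt term: 16.6 × (-2) = -33.2
GC term: 0.41 × 38.235 = 15.676; length term: −500/34 = −14.706
Tm = 81.5 + (-33.2) + 15.676 − 14.706 = 49.27 → 49.3°C

49.3°C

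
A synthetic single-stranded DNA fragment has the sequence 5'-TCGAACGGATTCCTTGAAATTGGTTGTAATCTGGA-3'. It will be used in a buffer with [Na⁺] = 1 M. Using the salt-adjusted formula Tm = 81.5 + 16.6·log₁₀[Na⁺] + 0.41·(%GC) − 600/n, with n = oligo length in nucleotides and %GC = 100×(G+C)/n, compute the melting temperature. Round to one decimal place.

80.8°C

Length n = 35. Counting bases: T=12, A=9, G=9, C=5
G+C = 14, so %GC = 14/35 × 100 = 40%
Salt term: 16.6 × (0) = 0
GC term: 0.41 × 40 = 16.4; length term: −600/35 = −17.143
Tm = 81.5 + (0) + 16.4 − 17.143 = 80.757 → 80.8°C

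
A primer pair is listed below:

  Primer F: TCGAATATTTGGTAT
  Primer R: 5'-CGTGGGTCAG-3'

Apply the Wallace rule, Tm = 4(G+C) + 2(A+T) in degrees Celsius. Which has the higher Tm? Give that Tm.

Primer F, 38°C

Primer F: A+T=11, G+C=4 → Tm = 2(11)+4(4) = 38°C
Primer R: A+T=3, G+C=7 → Tm = 2(3)+4(7) = 34°C
38°C vs 34°C → primer F is higher.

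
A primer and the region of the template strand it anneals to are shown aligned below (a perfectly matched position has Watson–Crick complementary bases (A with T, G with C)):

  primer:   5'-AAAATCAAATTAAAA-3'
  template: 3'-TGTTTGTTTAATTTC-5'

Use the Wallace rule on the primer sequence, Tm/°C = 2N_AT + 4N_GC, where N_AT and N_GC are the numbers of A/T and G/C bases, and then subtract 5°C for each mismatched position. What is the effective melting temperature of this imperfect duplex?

17°C

Primer base counts: A=11, T=3, G=0, C=1 → A+T=14, G+C=1
Perfect-match Tm = 2(14) + 4(1) = 28 + 4 = 32°C
Mismatches (positions where the bases are not complementary): 3 (at positions 2, 5, 15)
Effective Tm = 32 − 3×5 = 32 − 15 = 17°C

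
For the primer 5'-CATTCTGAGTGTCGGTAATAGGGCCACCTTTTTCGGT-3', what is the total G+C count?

A=6, G=10, T=13, C=8
G+C = 10 + 8 = 18

18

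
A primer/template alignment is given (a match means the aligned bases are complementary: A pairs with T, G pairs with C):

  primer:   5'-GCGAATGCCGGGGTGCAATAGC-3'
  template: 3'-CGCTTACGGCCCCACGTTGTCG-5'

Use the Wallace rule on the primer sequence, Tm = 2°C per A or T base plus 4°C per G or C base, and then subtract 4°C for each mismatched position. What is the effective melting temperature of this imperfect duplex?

68°C

Primer base counts: A=5, T=3, G=9, C=5 → A+T=8, G+C=14
Perfect-match Tm = 2(8) + 4(14) = 16 + 56 = 72°C
Mismatches (positions where the bases are not complementary): 1 (at position 19)
Effective Tm = 72 − 1×4 = 72 − 4 = 68°C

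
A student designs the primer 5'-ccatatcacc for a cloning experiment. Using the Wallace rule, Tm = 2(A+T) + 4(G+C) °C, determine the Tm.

Base counts: A=3, C=5, G=0, T=2
A+T = 5, G+C = 5
Tm = 4·5 + 2·5 = 20 + 10 = 30°C

30°C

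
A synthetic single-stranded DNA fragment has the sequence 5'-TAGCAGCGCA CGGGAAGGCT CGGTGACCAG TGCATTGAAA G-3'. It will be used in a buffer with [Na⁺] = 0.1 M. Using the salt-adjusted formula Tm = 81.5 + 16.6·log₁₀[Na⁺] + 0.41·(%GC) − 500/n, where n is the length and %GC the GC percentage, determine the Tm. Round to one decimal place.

Length n = 41. G=15, A=11, T=6, C=9
G+C = 24, so %GC = 24/41 × 100 = 58.537%
Salt term: 16.6 × (-1) = -16.6
GC term: 0.41 × 58.537 = 24; length term: −500/41 = −12.195
Tm = 81.5 + (-16.6) + 24 − 12.195 = 76.705 → 76.7°C

76.7°C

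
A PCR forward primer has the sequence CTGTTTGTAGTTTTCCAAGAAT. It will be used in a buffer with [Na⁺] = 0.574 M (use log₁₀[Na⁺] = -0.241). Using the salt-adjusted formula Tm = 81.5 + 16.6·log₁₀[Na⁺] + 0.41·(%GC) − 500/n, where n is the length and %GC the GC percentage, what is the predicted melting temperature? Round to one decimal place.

Length n = 22. Base counts: G=4, T=10, C=3, A=5
G+C = 7, so %GC = 7/22 × 100 = 31.818%
Salt term: 16.6 × (-0.241) = -4.001
GC term: 0.41 × 31.818 = 13.045; length term: −500/22 = −22.727
Tm = 81.5 + (-4.001) + 13.045 − 22.727 = 67.817 → 67.8°C

67.8°C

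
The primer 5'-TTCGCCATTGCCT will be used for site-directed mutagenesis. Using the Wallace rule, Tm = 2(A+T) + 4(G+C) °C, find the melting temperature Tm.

C=5, T=5, A=1, G=2
A+T = 6, G+C = 7
Tm = 2×6 + 4×7 = 40°C

40°C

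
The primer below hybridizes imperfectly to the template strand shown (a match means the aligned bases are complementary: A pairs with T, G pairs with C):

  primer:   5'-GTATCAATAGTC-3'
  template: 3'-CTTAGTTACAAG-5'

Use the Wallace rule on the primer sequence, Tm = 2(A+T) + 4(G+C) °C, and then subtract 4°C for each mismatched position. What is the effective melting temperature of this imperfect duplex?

20°C

Primer base counts: A=4, T=4, G=2, C=2 → A+T=8, G+C=4
Perfect-match Tm = 2(8) + 4(4) = 16 + 16 = 32°C
Mismatches (positions where the bases are not complementary): 3 (at positions 2, 9, 10)
Effective Tm = 32 − 3×4 = 32 − 12 = 20°C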